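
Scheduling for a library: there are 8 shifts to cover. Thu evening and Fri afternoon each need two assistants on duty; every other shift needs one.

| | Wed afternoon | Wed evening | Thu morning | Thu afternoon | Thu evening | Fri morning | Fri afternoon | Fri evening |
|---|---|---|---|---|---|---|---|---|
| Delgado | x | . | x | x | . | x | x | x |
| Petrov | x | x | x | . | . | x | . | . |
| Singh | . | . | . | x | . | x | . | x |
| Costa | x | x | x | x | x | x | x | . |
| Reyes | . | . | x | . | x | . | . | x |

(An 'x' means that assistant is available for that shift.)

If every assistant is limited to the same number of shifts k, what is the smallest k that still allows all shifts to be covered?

2

With 5 assistants and 10 worker-slots to fill, someone must work at least ⌈10/5⌉ = 2 shifts, so k ≥ 2.
k = 2 works: Wed afternoon→Delgado, Wed evening→Petrov, Thu morning→Reyes, Thu afternoon→Singh, Thu evening→Costa+Reyes, Fri morning→Petrov, Fri afternoon→Delgado+Costa, Fri evening→Singh.
Loads: Delgado 2, Petrov 2, Singh 2, Costa 2, Reyes 2 — all ≤ 2.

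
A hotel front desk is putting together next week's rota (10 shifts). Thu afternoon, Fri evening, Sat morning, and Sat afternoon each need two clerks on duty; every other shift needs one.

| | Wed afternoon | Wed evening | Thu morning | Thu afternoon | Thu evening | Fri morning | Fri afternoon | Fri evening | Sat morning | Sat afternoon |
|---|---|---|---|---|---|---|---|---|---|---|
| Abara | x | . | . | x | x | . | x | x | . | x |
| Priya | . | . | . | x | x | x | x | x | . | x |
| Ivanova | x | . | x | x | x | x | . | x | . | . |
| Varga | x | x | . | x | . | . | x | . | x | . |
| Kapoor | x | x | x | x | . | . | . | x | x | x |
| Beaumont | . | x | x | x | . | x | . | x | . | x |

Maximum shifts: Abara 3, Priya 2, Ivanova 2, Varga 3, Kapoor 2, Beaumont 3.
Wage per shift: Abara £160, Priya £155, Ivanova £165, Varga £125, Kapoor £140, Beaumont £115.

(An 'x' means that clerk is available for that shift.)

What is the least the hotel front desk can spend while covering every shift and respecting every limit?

£1955

Sat morning can only be covered by Varga and Kapoor, so that assignment is forced.
Picking the cheapest available clerk for each shift independently would cost £1765, but that ignores the shift limits.
An optimal schedule: Wed afternoon→Varga, Wed evening→Beaumont, Thu morning→Beaumont, Thu afternoon→Abara+Ivanova, Thu evening→Priya, Fri morning→Beaumont, Fri afternoon→Varga, Fri evening→Priya+Abara, Sat morning→Varga+Kapoor, Sat afternoon→Kapoor+Abara.
Total: 125 + 115 + 115 + 160 + 165 + 155 + 115 + 125 + 155 + 160 + 125 + 140 + 140 + 160 = £1955.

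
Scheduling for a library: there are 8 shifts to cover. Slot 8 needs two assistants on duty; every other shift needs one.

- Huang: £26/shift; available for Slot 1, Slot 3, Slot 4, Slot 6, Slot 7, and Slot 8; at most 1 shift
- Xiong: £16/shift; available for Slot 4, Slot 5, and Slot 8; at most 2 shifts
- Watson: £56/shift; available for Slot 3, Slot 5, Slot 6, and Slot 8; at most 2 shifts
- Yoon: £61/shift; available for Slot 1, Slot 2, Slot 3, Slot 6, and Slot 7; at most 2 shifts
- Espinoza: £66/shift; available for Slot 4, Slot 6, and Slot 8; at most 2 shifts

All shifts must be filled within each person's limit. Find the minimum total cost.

£424

Slot 2 can only be covered by Yoon, so that assignment is forced.
Picking the cheapest available assistant for each shift independently would cost £239, but that ignores the shift limits.
An optimal schedule: Slot 1→Huang, Slot 2→Yoon, Slot 3→Watson, Slot 4→Xiong, Slot 5→Xiong, Slot 6→Espinoza, Slot 7→Yoon, Slot 8→Watson+Espinoza.
Total: 26 + 61 + 56 + 16 + 16 + 66 + 61 + 56 + 66 = £424.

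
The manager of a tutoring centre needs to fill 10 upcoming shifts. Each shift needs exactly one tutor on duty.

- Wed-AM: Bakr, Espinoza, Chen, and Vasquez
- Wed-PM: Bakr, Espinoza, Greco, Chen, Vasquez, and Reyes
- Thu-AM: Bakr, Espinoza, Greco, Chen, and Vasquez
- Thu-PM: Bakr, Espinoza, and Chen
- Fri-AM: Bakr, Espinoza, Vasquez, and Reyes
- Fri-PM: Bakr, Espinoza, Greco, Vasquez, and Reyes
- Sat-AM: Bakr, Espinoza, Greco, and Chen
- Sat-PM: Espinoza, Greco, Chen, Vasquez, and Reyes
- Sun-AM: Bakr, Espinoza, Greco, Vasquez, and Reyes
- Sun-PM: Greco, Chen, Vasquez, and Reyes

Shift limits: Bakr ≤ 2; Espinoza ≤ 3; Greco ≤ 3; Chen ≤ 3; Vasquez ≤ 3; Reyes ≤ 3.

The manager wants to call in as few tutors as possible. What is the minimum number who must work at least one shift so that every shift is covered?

10 slots to fill and no one can take more than 3, so at least ⌈10/3⌉ = 4 tutors are needed.
Bakr, Espinoza, Greco, and Chen alone can cover everything: Wed-AM→Bakr, Wed-PM→Greco, Thu-AM→Chen, Thu-PM→Espinoza, Fri-AM→Bakr, Fri-PM→Espinoza, Sat-AM→Chen, Sat-PM→Espinoza, Sun-AM→Greco, Sun-PM→Greco.

4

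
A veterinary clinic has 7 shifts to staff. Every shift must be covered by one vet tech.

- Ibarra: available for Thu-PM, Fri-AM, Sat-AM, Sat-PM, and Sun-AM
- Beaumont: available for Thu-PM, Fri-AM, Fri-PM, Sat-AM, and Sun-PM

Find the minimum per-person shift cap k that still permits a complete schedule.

4

With 2 vet techs and 7 worker-slots to fill, someone must work at least ⌈7/2⌉ = 4 shifts, so k ≥ 4.
k = 4 works: Thu-PM→Ibarra, Fri-AM→Ibarra, Fri-PM→Beaumont, Sat-AM→Beaumont, Sat-PM→Ibarra, Sun-AM→Ibarra, Sun-PM→Beaumont.
Loads: Ibarra 4, Beaumont 3 — all ≤ 4.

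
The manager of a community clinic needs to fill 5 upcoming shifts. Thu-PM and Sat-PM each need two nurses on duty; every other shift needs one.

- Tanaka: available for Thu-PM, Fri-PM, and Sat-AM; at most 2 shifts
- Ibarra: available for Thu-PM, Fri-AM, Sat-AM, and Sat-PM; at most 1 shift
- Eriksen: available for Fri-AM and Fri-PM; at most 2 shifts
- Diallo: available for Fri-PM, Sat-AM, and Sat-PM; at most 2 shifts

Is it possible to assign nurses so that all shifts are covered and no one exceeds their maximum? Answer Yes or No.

Total capacity is 7 and 7 slots are needed, so capacity alone doesn't rule it out.
Shifts {Thu-PM, Sat-PM} need 4 worker-slots in total, but the nurses available for any of those shifts (Tanaka, Ibarra, and Diallo) can supply at most 3 among them. So no valid schedule exists.

No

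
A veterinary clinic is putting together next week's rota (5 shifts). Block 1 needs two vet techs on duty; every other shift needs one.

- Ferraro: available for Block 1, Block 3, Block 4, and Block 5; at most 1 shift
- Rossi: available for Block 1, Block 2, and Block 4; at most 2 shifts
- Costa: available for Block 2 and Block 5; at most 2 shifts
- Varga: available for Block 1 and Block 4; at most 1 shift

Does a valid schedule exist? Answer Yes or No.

Block 3 can only be covered by Ferraro, so that assignment is forced.
One valid schedule: Block 1→Rossi+Varga, Block 2→Costa, Block 3→Ferraro, Block 4→Rossi, Block 5→Costa.
Loads: Ferraro 1/1, Rossi 2/2, Costa 2/2, Varga 1/1 — all within limits.

Yes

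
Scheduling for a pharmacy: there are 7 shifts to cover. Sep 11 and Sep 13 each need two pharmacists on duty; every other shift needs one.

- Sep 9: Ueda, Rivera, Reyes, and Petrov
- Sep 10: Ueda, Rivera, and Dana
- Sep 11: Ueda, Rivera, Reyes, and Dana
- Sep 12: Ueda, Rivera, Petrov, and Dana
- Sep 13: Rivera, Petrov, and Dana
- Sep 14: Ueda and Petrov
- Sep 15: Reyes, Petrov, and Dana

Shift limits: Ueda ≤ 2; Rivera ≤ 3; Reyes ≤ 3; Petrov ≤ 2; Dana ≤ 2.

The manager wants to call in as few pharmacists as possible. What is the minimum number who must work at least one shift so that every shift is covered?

4

9 slots to fill and no one can take more than 3, so at least ⌈9/3⌉ = 3 pharmacists are needed.
Any 3 pharmacists together have capacity at most 3+3+2 = 8 < 9 slots, so 3 can never suffice.
Ueda, Rivera, Reyes, and Petrov alone can cover everything: Sep 9→Reyes, Sep 10→Ueda, Sep 11→Rivera+Reyes, Sep 12→Rivera, Sep 13→Rivera+Petrov, Sep 14→Ueda, Sep 15→Reyes.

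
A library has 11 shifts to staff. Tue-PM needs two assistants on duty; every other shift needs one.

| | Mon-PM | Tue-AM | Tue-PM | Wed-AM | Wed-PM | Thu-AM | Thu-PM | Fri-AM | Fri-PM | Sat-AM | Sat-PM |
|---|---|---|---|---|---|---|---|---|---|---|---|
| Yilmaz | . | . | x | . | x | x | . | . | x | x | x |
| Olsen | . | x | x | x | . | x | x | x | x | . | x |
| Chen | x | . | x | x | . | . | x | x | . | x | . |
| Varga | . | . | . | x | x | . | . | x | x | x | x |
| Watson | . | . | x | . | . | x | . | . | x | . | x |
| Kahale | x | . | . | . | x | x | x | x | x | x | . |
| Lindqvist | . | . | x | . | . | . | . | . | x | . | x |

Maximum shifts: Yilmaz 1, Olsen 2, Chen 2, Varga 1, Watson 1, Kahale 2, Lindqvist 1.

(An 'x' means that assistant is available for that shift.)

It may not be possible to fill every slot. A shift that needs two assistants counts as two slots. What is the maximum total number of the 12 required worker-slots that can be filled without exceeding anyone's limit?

Total capacity across all assistants is 1+2+2+1+1+2+1 = 10, and 12 slots are needed, so at most 10 can be filled.
An assignment achieving 10: Mon-PM→Chen, Tue-AM→Olsen, Tue-PM→Lindqvist, Wed-AM→Olsen, Wed-PM→Yilmaz, Thu-AM→Watson, Thu-PM→Chen, Fri-AM→Varga, Fri-PM→Kahale, Sat-AM→Kahale.
Loads: Yilmaz 1/1, Olsen 2/2, Chen 2/2, Varga 1/1, Watson 1/1, Kahale 2/2, Lindqvist 1/1.

10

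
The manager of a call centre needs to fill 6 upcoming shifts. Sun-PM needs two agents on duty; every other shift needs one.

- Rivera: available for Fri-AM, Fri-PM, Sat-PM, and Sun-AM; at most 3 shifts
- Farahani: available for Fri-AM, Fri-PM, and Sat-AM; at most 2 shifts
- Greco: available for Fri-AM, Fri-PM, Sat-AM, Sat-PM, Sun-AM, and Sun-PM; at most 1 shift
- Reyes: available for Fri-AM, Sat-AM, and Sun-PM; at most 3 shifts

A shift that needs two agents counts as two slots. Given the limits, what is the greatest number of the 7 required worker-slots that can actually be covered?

7

Total capacity across all agents is 3+2+1+3 = 9, and 7 slots are needed, so at most 7 can be filled.
An assignment achieving 7: Fri-AM→Farahani, Fri-PM→Rivera, Sat-AM→Farahani, Sat-PM→Rivera, Sun-AM→Rivera, Sun-PM→Greco+Reyes.
Loads: Rivera 3/3, Farahani 2/2, Greco 1/1, Reyes 1/3.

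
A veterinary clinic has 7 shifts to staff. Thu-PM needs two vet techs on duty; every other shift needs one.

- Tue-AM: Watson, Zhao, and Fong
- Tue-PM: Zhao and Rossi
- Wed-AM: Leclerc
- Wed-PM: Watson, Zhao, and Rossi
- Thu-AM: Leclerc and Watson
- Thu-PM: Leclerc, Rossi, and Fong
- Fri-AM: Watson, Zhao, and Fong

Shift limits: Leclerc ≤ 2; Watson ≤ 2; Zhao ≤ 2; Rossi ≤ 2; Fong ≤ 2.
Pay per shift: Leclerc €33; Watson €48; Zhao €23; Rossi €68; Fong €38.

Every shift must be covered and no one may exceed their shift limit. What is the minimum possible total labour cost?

Wed-AM can only be covered by Leclerc, so that assignment is forced.
Picking the cheapest available vet tech for each shift independently would cost €229, but that ignores the shift limits.
An optimal schedule: Tue-AM→Zhao, Tue-PM→Zhao, Wed-AM→Leclerc, Wed-PM→Watson, Thu-AM→Watson, Thu-PM→Leclerc+Fong, Fri-AM→Fong.
Total: 23 + 23 + 33 + 48 + 48 + 33 + 38 + 38 = €284.

€284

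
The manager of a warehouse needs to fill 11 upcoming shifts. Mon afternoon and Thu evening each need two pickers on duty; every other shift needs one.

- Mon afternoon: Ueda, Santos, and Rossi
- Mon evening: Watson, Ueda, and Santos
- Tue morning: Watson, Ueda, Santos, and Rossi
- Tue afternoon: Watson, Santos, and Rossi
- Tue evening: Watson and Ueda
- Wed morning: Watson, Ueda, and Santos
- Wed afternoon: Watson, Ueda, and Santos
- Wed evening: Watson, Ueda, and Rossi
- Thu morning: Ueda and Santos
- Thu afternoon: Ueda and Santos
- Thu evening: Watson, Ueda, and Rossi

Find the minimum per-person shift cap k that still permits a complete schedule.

4

With 4 pickers and 13 worker-slots to fill, someone must work at least ⌈13/4⌉ = 4 shifts, so k ≥ 4.
k = 4 works: Mon afternoon→Ueda+Santos, Mon evening→Watson, Tue morning→Santos, Tue afternoon→Watson, Tue evening→Watson, Wed morning→Watson, Wed afternoon→Santos, Wed evening→Rossi, Thu morning→Ueda, Thu afternoon→Ueda, Thu evening→Ueda+Rossi.
Loads: Watson 4, Ueda 4, Santos 3, Rossi 2 — all ≤ 4.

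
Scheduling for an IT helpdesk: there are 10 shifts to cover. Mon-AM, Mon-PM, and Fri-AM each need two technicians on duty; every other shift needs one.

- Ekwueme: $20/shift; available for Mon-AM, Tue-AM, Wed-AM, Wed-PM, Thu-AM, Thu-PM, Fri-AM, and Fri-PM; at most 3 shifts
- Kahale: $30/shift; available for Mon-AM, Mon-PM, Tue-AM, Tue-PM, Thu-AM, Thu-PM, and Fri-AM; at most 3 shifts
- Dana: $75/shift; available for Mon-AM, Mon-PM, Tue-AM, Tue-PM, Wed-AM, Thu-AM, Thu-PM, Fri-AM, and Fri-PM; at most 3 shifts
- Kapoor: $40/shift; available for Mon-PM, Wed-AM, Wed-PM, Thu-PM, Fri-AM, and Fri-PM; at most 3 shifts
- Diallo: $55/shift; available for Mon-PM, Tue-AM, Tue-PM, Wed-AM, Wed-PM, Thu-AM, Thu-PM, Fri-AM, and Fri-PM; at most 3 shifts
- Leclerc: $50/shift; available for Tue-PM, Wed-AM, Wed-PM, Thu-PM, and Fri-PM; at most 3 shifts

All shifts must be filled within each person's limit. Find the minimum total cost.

Picking the cheapest available technician for each shift independently would cost $320, but that ignores the shift limits.
An optimal schedule: Mon-AM→Ekwueme+Kahale, Mon-PM→Kahale+Kapoor, Tue-AM→Ekwueme, Tue-PM→Kahale, Wed-AM→Leclerc, Wed-PM→Kapoor, Thu-AM→Ekwueme, Thu-PM→Leclerc, Fri-AM→Kapoor+Diallo, Fri-PM→Leclerc.
Total: 20 + 30 + 30 + 40 + 20 + 30 + 50 + 40 + 20 + 50 + 40 + 55 + 50 = $475.

$475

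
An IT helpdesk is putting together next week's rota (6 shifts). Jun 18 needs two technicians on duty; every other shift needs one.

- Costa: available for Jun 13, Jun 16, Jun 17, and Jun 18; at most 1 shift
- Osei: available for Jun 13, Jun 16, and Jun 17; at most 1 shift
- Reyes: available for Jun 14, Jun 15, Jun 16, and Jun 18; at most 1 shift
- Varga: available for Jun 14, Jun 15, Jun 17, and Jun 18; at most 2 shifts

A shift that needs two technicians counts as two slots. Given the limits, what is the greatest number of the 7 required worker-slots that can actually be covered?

5

Total capacity across all technicians is 1+1+1+2 = 5, and 7 slots are needed, so at most 5 can be filled.
An assignment achieving 5: Jun 13→Costa, Jun 14→Reyes, Jun 15→Varga, Jun 16→Osei, Jun 17→Varga.
Loads: Costa 1/1, Osei 1/1, Reyes 1/1, Varga 2/2.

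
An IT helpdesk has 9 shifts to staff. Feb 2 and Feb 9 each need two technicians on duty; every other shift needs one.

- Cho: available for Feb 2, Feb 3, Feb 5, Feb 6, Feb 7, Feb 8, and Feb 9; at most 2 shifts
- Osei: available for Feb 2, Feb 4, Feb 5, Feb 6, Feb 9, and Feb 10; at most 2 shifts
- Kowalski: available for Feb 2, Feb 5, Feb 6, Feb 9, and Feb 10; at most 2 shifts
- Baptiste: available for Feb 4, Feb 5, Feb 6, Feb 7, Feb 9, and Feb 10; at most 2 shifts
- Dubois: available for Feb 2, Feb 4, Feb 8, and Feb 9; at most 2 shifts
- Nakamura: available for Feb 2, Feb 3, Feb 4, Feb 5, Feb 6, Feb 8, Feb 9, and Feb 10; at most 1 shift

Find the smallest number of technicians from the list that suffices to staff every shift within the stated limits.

6

11 slots to fill and no one can take more than 2, so at least ⌈11/2⌉ = 6 technicians are needed.
Cho, Osei, Kowalski, Baptiste, Dubois, and Nakamura alone can cover everything: Feb 2→Kowalski+Dubois, Feb 3→Cho, Feb 4→Osei, Feb 5→Kowalski, Feb 6→Baptiste, Feb 7→Cho, Feb 8→Dubois, Feb 9→Baptiste+Nakamura, Feb 10→Osei.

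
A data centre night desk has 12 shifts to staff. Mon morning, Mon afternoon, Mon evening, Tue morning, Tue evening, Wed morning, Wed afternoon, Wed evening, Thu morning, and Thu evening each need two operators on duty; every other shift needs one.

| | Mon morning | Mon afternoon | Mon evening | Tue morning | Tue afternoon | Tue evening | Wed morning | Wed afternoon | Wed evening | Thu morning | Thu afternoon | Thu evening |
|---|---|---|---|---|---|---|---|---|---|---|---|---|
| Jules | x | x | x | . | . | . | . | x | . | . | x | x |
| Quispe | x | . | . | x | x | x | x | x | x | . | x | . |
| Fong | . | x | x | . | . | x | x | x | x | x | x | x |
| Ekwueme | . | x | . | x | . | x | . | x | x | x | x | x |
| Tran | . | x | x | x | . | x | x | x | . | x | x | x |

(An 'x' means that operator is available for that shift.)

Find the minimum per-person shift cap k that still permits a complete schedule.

With 5 operators and 22 worker-slots to fill, someone must work at least ⌈22/5⌉ = 5 shifts, so k ≥ 5.
k = 5 works: Mon morning→Jules+Quispe, Mon afternoon→Jules+Fong, Mon evening→Jules+Fong, Tue morning→Quispe+Ekwueme, Tue afternoon→Quispe, Tue evening→Ekwueme+Tran, Wed morning→Quispe+Fong, Wed afternoon→Ekwueme+Tran, Wed evening→Quispe+Fong, Thu morning→Fong+Ekwueme, Thu afternoon→Jules, Thu evening→Jules+Ekwueme.
Loads: Jules 5, Quispe 5, Fong 5, Ekwueme 5, Tran 2 — all ≤ 5.

5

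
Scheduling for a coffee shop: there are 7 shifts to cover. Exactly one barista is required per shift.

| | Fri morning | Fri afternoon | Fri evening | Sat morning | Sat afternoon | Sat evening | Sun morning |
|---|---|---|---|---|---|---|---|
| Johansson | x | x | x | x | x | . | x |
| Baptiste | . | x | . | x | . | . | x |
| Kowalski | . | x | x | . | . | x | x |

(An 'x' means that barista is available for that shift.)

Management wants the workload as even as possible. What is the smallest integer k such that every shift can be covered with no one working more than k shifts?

3

With 3 baristas and 7 worker-slots to fill, someone must work at least ⌈7/3⌉ = 3 shifts, so k ≥ 3.
k = 3 works: Fri morning→Johansson, Fri afternoon→Baptiste, Fri evening→Johansson, Sat morning→Baptiste, Sat afternoon→Johansson, Sat evening→Kowalski, Sun morning→Baptiste.
Loads: Johansson 3, Baptiste 3, Kowalski 1 — all ≤ 3.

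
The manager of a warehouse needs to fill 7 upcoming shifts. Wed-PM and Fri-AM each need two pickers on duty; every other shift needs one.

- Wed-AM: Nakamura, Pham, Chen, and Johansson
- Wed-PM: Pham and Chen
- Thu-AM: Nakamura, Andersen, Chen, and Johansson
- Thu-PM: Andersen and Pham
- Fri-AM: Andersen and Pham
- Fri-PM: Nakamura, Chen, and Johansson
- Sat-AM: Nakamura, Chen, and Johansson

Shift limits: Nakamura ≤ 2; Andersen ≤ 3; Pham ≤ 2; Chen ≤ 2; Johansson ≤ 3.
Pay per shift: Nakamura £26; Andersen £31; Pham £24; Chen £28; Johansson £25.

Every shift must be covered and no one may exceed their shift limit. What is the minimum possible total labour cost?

Wed-PM can only be covered by Pham and Chen, so that assignment is forced.
Fri-AM can only be covered by Andersen and Pham, so that assignment is forced.
Picking the cheapest available picker for each shift independently would cost £230, but that ignores the shift limits.
An optimal schedule: Wed-AM→Johansson, Wed-PM→Pham+Chen, Thu-AM→Nakamura, Thu-PM→Andersen, Fri-AM→Pham+Andersen, Fri-PM→Johansson, Sat-AM→Johansson.
Total: 25 + 24 + 28 + 26 + 31 + 24 + 31 + 25 + 25 = £239.

£239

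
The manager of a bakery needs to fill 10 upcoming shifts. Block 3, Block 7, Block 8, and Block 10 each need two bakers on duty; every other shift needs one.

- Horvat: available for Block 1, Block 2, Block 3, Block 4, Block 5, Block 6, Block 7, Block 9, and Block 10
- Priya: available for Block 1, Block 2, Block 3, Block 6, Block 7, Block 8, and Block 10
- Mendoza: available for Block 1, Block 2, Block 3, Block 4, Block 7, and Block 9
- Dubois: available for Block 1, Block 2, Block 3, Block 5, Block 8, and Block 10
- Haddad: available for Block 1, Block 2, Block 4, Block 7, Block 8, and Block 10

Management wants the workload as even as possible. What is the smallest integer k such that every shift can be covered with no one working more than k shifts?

3

With 5 bakers and 14 worker-slots to fill, someone must work at least ⌈14/5⌉ = 3 shifts, so k ≥ 3.
k = 3 works: Block 1→Priya, Block 2→Priya, Block 3→Mendoza+Dubois, Block 4→Mendoza, Block 5→Horvat, Block 6→Horvat, Block 7→Mendoza+Haddad, Block 8→Priya+Dubois, Block 9→Horvat, Block 10→Dubois+Haddad.
Loads: Horvat 3, Priya 3, Mendoza 3, Dubois 3, Haddad 2 — all ≤ 3.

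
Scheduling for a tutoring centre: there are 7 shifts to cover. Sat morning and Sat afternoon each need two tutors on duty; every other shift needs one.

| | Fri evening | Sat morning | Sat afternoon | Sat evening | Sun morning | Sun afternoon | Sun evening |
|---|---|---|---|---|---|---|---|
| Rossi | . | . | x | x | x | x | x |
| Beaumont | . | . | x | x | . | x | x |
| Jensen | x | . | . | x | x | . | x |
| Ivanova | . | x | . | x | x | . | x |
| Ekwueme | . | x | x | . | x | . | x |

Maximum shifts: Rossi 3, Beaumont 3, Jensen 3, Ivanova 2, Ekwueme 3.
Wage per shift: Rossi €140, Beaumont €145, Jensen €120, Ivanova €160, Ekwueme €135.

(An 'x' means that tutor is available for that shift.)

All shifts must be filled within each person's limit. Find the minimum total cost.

€1205

Fri evening can only be covered by Jensen, so that assignment is forced.
Sat morning can only be covered by Ivanova and Ekwueme, so that assignment is forced.
Picking the cheapest available tutor for each shift independently would cost €1190, but that ignores the shift limits.
An optimal schedule: Fri evening→Jensen, Sat morning→Ekwueme+Ivanova, Sat afternoon→Ekwueme+Rossi, Sat evening→Jensen, Sun morning→Jensen, Sun afternoon→Rossi, Sun evening→Ekwueme.
Total: 120 + 135 + 160 + 135 + 140 + 120 + 120 + 140 + 135 = €1205.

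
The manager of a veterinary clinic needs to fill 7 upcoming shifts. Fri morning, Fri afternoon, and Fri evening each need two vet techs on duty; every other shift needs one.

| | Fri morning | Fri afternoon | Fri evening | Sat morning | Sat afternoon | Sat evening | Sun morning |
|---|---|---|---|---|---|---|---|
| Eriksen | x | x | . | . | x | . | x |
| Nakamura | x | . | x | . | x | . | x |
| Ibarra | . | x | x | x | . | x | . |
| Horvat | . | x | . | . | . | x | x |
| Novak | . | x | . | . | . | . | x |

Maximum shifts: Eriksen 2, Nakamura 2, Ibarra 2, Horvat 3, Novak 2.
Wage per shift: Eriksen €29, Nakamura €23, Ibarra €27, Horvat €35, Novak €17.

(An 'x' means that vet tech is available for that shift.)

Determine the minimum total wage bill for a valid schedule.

Fri morning can only be covered by Eriksen and Nakamura, so that assignment is forced.
Fri evening can only be covered by Nakamura and Ibarra, so that assignment is forced.
Sat morning can only be covered by Ibarra, so that assignment is forced.
Picking the cheapest available vet tech for each shift independently would cost €240, but that ignores the shift limits.
An optimal schedule: Fri morning→Nakamura+Eriksen, Fri afternoon→Novak+Horvat, Fri evening→Nakamura+Ibarra, Sat morning→Ibarra, Sat afternoon→Eriksen, Sat evening→Horvat, Sun morning→Novak.
Total: 23 + 29 + 17 + 35 + 23 + 27 + 27 + 29 + 35 + 17 = €262.

€262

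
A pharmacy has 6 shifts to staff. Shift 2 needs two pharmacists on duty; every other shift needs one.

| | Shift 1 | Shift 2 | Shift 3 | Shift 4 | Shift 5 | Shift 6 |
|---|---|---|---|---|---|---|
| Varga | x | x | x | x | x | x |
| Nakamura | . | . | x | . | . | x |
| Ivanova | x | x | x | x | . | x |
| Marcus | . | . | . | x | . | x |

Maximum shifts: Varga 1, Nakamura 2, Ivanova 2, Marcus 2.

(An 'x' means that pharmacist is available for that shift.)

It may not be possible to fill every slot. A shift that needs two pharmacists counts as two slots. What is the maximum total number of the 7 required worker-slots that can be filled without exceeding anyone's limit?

6

Total capacity across all pharmacists is 1+2+2+2 = 7, and 7 slots are needed, so at most 7 can be filled.
Shifts {Shift 2, Shift 5} need 3 slots but only Varga and Ivanova are available for them, supplying at most 2 — so at least 1 slot must go unfilled.
An assignment achieving 6: Shift 1→Ivanova, Shift 2→Ivanova, Shift 3→Nakamura, Shift 4→Marcus, Shift 5→Varga, Shift 6→Nakamura.
Loads: Varga 1/1, Nakamura 2/2, Ivanova 2/2, Marcus 1/2.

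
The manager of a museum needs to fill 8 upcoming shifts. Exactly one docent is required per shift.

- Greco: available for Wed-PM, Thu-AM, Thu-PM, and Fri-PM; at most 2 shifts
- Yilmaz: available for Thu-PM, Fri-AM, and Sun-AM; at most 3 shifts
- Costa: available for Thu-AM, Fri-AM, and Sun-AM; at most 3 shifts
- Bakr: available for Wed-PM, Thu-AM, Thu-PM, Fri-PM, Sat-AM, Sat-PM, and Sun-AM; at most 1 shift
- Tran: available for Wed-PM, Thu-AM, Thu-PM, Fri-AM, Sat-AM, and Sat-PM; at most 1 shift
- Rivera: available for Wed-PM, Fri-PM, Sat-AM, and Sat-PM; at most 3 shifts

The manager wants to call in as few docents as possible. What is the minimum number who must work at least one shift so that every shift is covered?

8 slots to fill and no one can take more than 3, so at least ⌈8/3⌉ = 3 docents are needed.
Greco, Yilmaz, and Rivera alone can cover everything: Wed-PM→Greco, Thu-AM→Greco, Thu-PM→Yilmaz, Fri-AM→Yilmaz, Fri-PM→Rivera, Sat-AM→Rivera, Sat-PM→Rivera, Sun-AM→Yilmaz.

3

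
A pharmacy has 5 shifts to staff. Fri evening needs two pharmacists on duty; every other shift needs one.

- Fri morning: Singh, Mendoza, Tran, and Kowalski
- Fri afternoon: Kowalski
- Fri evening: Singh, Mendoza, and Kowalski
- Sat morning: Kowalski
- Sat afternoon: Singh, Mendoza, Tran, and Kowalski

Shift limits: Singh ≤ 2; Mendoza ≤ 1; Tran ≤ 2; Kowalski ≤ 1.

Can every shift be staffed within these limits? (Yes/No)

Total capacity is 6 and 6 slots are needed, so capacity alone doesn't rule it out.
Shifts {Fri afternoon, Sat morning} need 2 worker-slots in total, but the pharmacists available for any of those shifts (Kowalski) can supply at most 1 among them. So no valid schedule exists.

No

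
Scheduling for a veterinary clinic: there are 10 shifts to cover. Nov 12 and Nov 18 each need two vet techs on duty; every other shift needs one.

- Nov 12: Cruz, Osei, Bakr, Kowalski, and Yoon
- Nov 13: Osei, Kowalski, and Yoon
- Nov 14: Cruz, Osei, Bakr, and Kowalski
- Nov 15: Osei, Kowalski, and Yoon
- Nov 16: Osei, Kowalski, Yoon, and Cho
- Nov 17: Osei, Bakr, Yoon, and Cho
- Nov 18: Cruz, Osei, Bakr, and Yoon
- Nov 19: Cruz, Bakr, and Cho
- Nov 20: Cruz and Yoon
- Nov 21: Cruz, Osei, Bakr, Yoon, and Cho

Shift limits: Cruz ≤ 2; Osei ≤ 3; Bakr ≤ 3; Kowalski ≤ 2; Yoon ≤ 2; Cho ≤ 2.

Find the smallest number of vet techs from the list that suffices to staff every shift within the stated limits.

12 slots to fill and no one can take more than 3, so at least ⌈12/3⌉ = 4 vet techs are needed.
Any 4 vet techs together have capacity at most 3+3+2+2 = 10 < 12 slots, so 4 can never suffice.
Cruz, Osei, Bakr, Kowalski, and Yoon alone can cover everything: Nov 12→Kowalski+Yoon, Nov 13→Osei, Nov 14→Kowalski, Nov 15→Osei, Nov 16→Osei, Nov 17→Bakr, Nov 18→Bakr+Yoon, Nov 19→Cruz, Nov 20→Cruz, Nov 21→Bakr.

5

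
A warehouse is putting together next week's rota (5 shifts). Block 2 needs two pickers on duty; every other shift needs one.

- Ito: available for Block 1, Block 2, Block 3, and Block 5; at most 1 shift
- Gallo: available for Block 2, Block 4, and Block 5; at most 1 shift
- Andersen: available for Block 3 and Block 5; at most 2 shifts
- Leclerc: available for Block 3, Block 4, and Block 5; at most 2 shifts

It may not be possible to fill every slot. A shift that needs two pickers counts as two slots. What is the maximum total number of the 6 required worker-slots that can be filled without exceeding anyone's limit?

Total capacity across all pickers is 1+1+2+2 = 6, and 6 slots are needed, so at most 6 can be filled.
Shifts {Block 1, Block 2} need 3 slots but only Ito and Gallo are available for them, supplying at most 2 — so at least 1 slot must go unfilled.
An assignment achieving 5: Block 1→Ito, Block 2→Gallo, Block 3→Andersen, Block 4→Leclerc, Block 5→Andersen.
Loads: Ito 1/1, Gallo 1/1, Andersen 2/2, Leclerc 1/2.

5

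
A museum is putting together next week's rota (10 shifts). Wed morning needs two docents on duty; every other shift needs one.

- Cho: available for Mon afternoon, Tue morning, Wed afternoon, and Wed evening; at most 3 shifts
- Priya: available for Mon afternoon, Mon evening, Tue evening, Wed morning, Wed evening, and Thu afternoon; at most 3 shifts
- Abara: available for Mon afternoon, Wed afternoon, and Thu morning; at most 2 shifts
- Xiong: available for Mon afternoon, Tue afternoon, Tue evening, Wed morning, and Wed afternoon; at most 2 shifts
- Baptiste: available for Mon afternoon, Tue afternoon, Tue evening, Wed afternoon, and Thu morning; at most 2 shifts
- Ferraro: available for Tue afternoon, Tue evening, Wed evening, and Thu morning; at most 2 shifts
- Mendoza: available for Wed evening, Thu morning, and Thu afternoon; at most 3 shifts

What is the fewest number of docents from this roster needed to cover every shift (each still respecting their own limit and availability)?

11 slots to fill and no one can take more than 3, so at least ⌈11/3⌉ = 4 docents are needed.
Cho, Priya, Xiong, and Mendoza alone can cover everything: Mon afternoon→Cho, Mon evening→Priya, Tue morning→Cho, Tue afternoon→Xiong, Tue evening→Priya, Wed morning→Priya+Xiong, Wed afternoon→Cho, Wed evening→Mendoza, Thu morning→Mendoza, Thu afternoon→Mendoza.

4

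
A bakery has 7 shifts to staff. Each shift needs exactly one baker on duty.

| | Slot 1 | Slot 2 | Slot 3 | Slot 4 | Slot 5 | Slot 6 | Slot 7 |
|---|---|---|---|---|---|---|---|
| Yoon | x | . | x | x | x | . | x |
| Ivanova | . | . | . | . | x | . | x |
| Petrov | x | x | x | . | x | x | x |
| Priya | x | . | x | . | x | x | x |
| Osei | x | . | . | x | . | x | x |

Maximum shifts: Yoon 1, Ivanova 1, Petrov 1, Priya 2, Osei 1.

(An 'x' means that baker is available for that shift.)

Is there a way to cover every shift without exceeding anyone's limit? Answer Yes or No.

No

Total capacity is 1+1+1+2+1 = 6 but 7 worker-slots are needed — infeasible.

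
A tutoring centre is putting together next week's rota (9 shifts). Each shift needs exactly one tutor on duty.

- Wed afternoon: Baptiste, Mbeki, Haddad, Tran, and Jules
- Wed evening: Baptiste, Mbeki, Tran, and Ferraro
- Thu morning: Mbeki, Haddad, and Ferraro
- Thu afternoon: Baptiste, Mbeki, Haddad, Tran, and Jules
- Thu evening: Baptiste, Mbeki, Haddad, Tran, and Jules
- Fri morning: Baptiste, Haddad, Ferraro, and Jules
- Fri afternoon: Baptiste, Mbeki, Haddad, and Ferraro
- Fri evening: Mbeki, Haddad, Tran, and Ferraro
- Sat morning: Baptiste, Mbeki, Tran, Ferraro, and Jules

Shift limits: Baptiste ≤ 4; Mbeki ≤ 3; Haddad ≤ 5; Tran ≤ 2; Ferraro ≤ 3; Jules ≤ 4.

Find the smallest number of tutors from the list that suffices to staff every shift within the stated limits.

9 slots to fill and no one can take more than 5, so at least ⌈9/5⌉ = 2 tutors are needed.
Baptiste and Haddad alone can cover everything: Wed afternoon→Baptiste, Wed evening→Baptiste, Thu morning→Haddad, Thu afternoon→Baptiste, Thu evening→Haddad, Fri morning→Haddad, Fri afternoon→Haddad, Fri evening→Haddad, Sat morning→Baptiste.

2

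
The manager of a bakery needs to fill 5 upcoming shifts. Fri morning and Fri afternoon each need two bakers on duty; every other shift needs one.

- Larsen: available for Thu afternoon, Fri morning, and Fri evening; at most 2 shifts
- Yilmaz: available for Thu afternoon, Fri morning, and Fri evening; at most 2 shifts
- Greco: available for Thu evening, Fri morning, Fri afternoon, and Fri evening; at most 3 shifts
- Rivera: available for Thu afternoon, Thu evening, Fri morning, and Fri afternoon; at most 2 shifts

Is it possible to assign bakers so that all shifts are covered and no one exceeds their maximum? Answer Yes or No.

Fri afternoon can only be covered by Greco and Rivera, so that assignment is forced.
One valid schedule: Thu afternoon→Larsen, Thu evening→Greco, Fri morning→Yilmaz+Greco, Fri afternoon→Greco+Rivera, Fri evening→Larsen.
Loads: Larsen 2/2, Yilmaz 1/2, Greco 3/3, Rivera 1/2 — all within limits.

Yes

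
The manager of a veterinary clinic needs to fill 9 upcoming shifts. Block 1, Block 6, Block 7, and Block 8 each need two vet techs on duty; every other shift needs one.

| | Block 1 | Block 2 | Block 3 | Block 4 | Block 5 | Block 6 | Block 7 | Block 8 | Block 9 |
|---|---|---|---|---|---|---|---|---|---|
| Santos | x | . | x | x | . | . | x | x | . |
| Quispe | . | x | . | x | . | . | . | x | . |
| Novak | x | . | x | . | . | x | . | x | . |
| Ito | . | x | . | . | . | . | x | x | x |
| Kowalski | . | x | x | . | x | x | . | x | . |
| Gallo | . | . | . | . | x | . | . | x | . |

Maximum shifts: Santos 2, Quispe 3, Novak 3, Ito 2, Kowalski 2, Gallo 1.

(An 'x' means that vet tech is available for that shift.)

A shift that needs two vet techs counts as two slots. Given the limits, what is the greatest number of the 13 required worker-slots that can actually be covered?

Total capacity across all vet techs is 2+3+3+2+2+1 = 13, and 13 slots are needed, so at most 13 can be filled.
An assignment achieving 13: Block 1→Santos+Novak, Block 2→Quispe, Block 3→Novak, Block 4→Quispe, Block 5→Kowalski, Block 6→Novak+Kowalski, Block 7→Santos+Ito, Block 8→Quispe+Gallo, Block 9→Ito.
Loads: Santos 2/2, Quispe 3/3, Novak 3/3, Ito 2/2, Kowalski 2/2, Gallo 1/1.

13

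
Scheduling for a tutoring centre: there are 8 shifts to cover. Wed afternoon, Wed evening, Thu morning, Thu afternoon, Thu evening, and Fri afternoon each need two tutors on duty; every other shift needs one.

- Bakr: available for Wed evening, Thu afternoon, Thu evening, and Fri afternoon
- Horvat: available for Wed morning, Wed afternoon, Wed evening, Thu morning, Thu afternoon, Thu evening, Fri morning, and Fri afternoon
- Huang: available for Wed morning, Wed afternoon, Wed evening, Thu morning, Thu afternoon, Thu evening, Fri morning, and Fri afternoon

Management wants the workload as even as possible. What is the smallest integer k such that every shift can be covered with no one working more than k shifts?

5

With 3 tutors and 14 worker-slots to fill, someone must work at least ⌈14/3⌉ = 5 shifts, so k ≥ 5.
k = 5 works: Wed morning→Horvat, Wed afternoon→Horvat+Huang, Wed evening→Bakr+Horvat, Thu morning→Horvat+Huang, Thu afternoon→Bakr+Huang, Thu evening→Bakr+Huang, Fri morning→Horvat, Fri afternoon→Bakr+Huang.
Loads: Bakr 4, Horvat 5, Huang 5 — all ≤ 5.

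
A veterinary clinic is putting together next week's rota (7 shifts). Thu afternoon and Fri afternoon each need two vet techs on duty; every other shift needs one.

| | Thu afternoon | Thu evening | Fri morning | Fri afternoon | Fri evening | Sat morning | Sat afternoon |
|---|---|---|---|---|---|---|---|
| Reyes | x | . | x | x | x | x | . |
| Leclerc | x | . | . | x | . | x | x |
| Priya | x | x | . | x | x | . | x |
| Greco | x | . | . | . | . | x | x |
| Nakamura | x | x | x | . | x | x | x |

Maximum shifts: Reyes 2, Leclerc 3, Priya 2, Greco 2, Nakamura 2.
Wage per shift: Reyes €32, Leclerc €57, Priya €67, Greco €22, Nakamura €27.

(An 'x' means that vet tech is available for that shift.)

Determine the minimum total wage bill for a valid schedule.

Picking the cheapest available vet tech for each shift independently would cost €263, but that ignores the shift limits.
An optimal schedule: Thu afternoon→Greco+Leclerc, Thu evening→Nakamura, Fri morning→Nakamura, Fri afternoon→Reyes+Leclerc, Fri evening→Reyes, Sat morning→Greco, Sat afternoon→Leclerc.
Total: 22 + 57 + 27 + 27 + 32 + 57 + 32 + 22 + 57 = €333.

€333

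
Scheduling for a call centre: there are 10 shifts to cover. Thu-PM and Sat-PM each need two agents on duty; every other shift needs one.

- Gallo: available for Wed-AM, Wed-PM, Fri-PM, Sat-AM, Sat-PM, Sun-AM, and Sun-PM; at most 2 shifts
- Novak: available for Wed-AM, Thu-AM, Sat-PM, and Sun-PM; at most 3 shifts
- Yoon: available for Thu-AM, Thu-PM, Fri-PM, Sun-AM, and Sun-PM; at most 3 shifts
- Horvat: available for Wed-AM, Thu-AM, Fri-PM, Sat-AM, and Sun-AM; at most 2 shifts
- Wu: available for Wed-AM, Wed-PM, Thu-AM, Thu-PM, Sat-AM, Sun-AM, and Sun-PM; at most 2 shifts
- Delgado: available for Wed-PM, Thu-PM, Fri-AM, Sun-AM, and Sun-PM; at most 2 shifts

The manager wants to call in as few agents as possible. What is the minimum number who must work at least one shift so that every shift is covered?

5

12 slots to fill and no one can take more than 3, so at least ⌈12/3⌉ = 4 agents are needed.
Any 4 agents together have capacity at most 3+3+2+2 = 10 < 12 slots, so 4 can never suffice.
Gallo, Novak, Yoon, Horvat, and Delgado alone can cover everything: Wed-AM→Novak, Wed-PM→Gallo, Thu-AM→Novak, Thu-PM→Yoon+Delgado, Fri-AM→Delgado, Fri-PM→Yoon, Sat-AM→Horvat, Sat-PM→Gallo+Novak, Sun-AM→Horvat, Sun-PM→Yoon.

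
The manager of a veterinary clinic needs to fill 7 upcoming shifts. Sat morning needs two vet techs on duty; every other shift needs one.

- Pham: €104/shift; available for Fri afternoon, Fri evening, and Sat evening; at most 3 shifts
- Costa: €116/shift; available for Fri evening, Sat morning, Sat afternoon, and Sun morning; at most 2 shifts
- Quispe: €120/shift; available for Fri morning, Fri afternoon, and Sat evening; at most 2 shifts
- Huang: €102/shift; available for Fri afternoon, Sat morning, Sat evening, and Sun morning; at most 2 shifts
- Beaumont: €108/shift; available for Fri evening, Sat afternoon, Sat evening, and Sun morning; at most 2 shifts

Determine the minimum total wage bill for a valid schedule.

€860

Fri morning can only be covered by Quispe, so that assignment is forced.
Sat morning can only be covered by Costa and Huang, so that assignment is forced.
Picking the cheapest available vet tech for each shift independently would cost €856, but that ignores the shift limits.
An optimal schedule: Fri morning→Quispe, Fri afternoon→Pham, Fri evening→Pham, Sat morning→Huang+Costa, Sat afternoon→Beaumont, Sat evening→Pham, Sun morning→Huang.
Total: 120 + 104 + 104 + 102 + 116 + 108 + 104 + 102 = €860.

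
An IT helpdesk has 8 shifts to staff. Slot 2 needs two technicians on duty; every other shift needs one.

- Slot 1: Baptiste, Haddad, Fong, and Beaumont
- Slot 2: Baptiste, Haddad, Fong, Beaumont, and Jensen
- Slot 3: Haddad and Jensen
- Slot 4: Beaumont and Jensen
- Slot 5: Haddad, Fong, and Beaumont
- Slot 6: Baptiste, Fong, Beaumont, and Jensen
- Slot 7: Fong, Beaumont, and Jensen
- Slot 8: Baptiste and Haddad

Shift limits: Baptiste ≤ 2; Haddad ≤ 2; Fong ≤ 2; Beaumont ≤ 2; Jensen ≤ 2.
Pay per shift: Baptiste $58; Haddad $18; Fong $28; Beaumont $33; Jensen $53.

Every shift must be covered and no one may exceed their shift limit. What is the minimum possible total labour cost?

Picking the cheapest available technician for each shift independently would cost $207, but that ignores the shift limits.
An optimal schedule: Slot 1→Beaumont, Slot 2→Jensen+Baptiste, Slot 3→Haddad, Slot 4→Beaumont, Slot 5→Fong, Slot 6→Jensen, Slot 7→Fong, Slot 8→Haddad.
Total: 33 + 53 + 58 + 18 + 33 + 28 + 53 + 28 + 18 = $322.

$322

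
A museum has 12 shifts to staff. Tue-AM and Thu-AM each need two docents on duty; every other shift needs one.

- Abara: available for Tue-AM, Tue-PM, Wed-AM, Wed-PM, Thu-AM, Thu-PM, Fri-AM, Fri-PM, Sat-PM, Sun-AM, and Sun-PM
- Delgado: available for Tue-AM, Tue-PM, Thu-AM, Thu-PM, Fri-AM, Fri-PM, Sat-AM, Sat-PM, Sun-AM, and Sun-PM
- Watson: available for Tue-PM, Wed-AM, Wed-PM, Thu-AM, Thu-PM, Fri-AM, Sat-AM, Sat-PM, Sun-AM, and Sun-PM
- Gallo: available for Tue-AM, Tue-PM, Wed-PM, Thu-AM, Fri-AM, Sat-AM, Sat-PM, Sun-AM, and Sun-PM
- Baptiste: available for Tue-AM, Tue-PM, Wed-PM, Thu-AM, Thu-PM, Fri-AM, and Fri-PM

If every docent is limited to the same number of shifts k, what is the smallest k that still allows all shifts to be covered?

With 5 docents and 14 worker-slots to fill, someone must work at least ⌈14/5⌉ = 3 shifts, so k ≥ 3.
k = 3 works: Tue-AM→Gallo+Baptiste, Tue-PM→Watson, Wed-AM→Abara, Wed-PM→Abara, Thu-AM→Gallo+Baptiste, Thu-PM→Delgado, Fri-AM→Gallo, Fri-PM→Abara, Sat-AM→Delgado, Sat-PM→Delgado, Sun-AM→Watson, Sun-PM→Watson.
Loads: Abara 3, Delgado 3, Watson 3, Gallo 3, Baptiste 2 — all ≤ 3.

3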